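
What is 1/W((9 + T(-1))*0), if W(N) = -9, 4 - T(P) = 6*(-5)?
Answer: -1/9 ≈ -0.11111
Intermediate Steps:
T(P) = 34 (T(P) = 4 - 6*(-5) = 4 - 1*(-30) = 4 + 30 = 34)
1/W((9 + T(-1))*0) = 1/(-9) = -1/9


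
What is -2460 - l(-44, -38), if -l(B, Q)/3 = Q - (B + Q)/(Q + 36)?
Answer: -2697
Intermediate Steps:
l(B, Q) = -3*Q + 3*(B + Q)/(36 + Q) (l(B, Q) = -3*(Q - (B + Q)/(Q + 36)) = -3*(Q - (B + Q)/(36 + Q)) = -3*Q + 3*(B + Q)/(36 + Q))
-2460 - l(-44, -38) = -2460 - 3*(-44 - 1*(-38)² - 35*(-38))/(36 - 38) = -2460 - 3*(-44 - 1*1444 + 1330)/(-2) = -2460 - 3*(-1)*(-44 - 1444 + 1330)/2 = -2460 - 3*(-1)*(-158)/2 = -2460 - 1*237 = -2460 - 237 = -2697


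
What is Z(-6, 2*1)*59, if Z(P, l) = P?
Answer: -354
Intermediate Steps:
Z(-6, 2*1)*59 = -6*59 = -354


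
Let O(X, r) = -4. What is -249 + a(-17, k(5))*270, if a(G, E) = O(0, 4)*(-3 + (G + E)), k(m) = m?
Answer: 15951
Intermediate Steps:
a(G, E) = 12 - 4*E - 4*G (a(G, E) = -4*(-3 + (G + E)) = -4*(-3 + (E + G)) = -4*(-3 + E + G) = 12 - 4*E - 4*G)
-249 + a(-17, k(5))*270 = -249 + (12 - 4*5 - 4*(-17))*270 = -249 + (12 - 20 + 68)*270 = -249 + 60*270 = -249 + 16200 = 15951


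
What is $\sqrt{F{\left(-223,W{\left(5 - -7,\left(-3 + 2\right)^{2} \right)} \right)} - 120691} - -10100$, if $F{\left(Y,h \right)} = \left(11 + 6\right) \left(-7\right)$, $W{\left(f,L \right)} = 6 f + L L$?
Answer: $10100 + i \sqrt{120810} \approx 10100.0 + 347.58 i$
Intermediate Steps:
$W{\left(f,L \right)} = L^{2} + 6 f$ ($W{\left(f,L \right)} = 6 f + L^{2} = L^{2} + 6 f$)
$F{\left(Y,h \right)} = -119$ ($F{\left(Y,h \right)} = 17 \left(-7\right) = -119$)
$\sqrt{F{\left(-223,W{\left(5 - -7,\left(-3 + 2\right)^{2} \right)} \right)} - 120691} - -10100 = \sqrt{-119 - 120691} - -10100 = \sqrt{-119 - 120691} + 10100 = \sqrt{-120810} + 10100 = i \sqrt{120810} + 10100 = 10100 + i \sqrt{120810}$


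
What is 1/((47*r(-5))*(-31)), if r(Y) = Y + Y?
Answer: 1/14570 ≈ 6.8634e-5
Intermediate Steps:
r(Y) = 2*Y
1/((47*r(-5))*(-31)) = 1/((47*(2*(-5)))*(-31)) = 1/((47*(-10))*(-31)) = 1/(-470*(-31)) = 1/14570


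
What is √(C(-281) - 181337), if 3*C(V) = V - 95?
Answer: I*√1633161/3 ≈ 425.98*I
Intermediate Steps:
C(V) = -95/3 + V/3 (C(V) = (V - 95)/3 = (-95 + V)/3 = -95/3 + V/3)
√(C(-281) - 181337) = √((-95/3 + (⅓)*(-281)) - 181337) = √((-95/3 - 281/3) - 181337) = √(-376/3 - 181337) = √(-544387/3) = I*√1633161/3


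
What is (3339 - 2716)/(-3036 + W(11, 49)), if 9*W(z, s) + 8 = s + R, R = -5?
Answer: -623/3032 ≈ -0.20547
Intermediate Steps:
W(z, s) = -13/9 + s/9 (W(z, s) = -8/9 + (s - 5)/9 = -8/9 + (-5 + s)/9 = -8/9 + (-5/9 + s/9) = -13/9 + s/9)
(3339 - 2716)/(-3036 + W(11, 49)) = (3339 - 2716)/(-3036 + (-13/9 + (⅑)*49)) = 623/(-3036 + (-13/9 + 49/9)) = 623/(-3036 + 4) = 623/(-3032) = 623*(-1/3032) = -623/3032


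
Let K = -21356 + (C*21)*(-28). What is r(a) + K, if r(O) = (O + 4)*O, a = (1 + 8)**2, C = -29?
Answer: 2581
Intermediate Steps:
a = 81 (a = 9**2 = 81)
r(O) = O*(4 + O) (r(O) = (4 + O)*O = O*(4 + O))
K = -4304 (K = -21356 - 29*21*(-28) = -21356 - 609*(-28) = -21356 + 17052 = -4304)
r(a) + K = 81*(4 + 81) - 4304 = 81*85 - 4304 = 6885 - 4304 = 2581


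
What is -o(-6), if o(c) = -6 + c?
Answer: 12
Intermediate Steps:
-o(-6) = -(-6 - 6) = -1*(-12) = 12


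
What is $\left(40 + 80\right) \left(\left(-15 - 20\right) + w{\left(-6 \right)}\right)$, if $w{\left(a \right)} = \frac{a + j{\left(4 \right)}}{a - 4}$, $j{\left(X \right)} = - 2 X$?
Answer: $-4032$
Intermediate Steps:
$w{\left(a \right)} = \frac{-8 + a}{-4 + a}$ ($w{\left(a \right)} = \frac{a - 8}{a - 4} = \frac{a - 8}{-4 + a} = \frac{-8 + a}{-4 + a}$)
$\left(40 + 80\right) \left(\left(-15 - 20\right) + w{\left(-6 \right)}\right) = \left(40 + 80\right) \left(\left(-15 - 20\right) + \frac{-8 - 6}{-4 - 6}\right) = 120 \left(\left(-15 - 20\right) + \frac{1}{-10} \left(-14\right)\right) = 120 \left(-35 - - \frac{7}{5}\right) = 120 \left(-35 + \frac{7}{5}\right) = 120 \left(- \frac{168}{5}\right) = -4032$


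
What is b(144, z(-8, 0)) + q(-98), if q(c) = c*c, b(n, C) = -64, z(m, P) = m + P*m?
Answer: 9540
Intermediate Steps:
q(c) = c²
b(144, z(-8, 0)) + q(-98) = -64 + (-98)² = -64 + 9604 = 9540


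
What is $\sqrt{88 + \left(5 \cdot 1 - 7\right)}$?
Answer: $\sqrt{86} \approx 9.2736$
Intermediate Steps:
$\sqrt{88 + \left(5 \cdot 1 - 7\right)} = \sqrt{88 + \left(5 - 7\right)} = \sqrt{88 - 2} = \sqrt{86}$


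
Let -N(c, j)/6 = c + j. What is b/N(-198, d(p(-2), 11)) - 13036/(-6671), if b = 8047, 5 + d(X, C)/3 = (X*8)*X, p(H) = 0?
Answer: 70341545/8525538 ≈ 8.2507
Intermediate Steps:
d(X, C) = -15 + 24*X**2 (d(X, C) = -15 + 3*((X*8)*X) = -15 + 3*((8*X)*X) = -15 + 3*(8*X**2) = -15 + 24*X**2)
N(c, j) = -6*c - 6*j (N(c, j) = -6*(c + j) = -6*c - 6*j)
b/N(-198, d(p(-2), 11)) - 13036/(-6671) = 8047/(-6*(-198) - 6*(-15 + 24*0**2)) - 13036/(-6671) = 8047/(1188 - 6*(-15 + 24*0)) - 13036*(-1/6671) = 8047/(1188 - 6*(-15 + 0)) + 13036/6671 = 8047/(1188 - 6*(-15)) + 13036/6671 = 8047/(1188 + 90) + 13036/6671 = 8047/1278 + 13036/6671 = 70341545/8525538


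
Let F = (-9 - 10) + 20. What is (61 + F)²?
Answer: 3844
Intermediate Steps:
F = 1 (F = -19 + 20 = 1)
(61 + F)² = (61 + 1)² = 62² = 3844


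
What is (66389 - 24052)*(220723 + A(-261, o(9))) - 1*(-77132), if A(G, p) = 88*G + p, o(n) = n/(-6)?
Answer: 16744734123/2 ≈ 8.3724e+9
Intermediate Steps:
o(n) = -n/6 (o(n) = n*(-⅙) = -n/6)
A(G, p) = p + 88*G
(66389 - 24052)*(220723 + A(-261, o(9))) - 1*(-77132) = (66389 - 24052)*(220723 + (-⅙*9 + 88*(-261))) - 1*(-77132) = 42337*(220723 + (-3/2 - 22968)) + 77132 = 42337*(220723 - 45939/2) + 77132 = 42337*(395507/2) + 77132 = 16744579859/2 + 77132 = 16744734123/2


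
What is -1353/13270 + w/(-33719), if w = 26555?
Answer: -398006657/447451130 ≈ -0.88950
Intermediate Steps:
-1353/13270 + w/(-33719) = -1353/13270 + 26555/(-33719) = -1353*1/13270 + 26555*(-1/33719) = -1353/13270 - 26555/33719 = -398006657/447451130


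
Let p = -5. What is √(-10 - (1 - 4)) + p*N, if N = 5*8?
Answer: -200 + I*√7 ≈ -200.0 + 2.6458*I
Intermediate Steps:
N = 40
√(-10 - (1 - 4)) + p*N = √(-10 - (1 - 4)) - 5*40 = √(-10 - 1*(-3)) - 200 = √(-10 + 3) - 200 = √(-7) - 200 = I*√7 - 200 = -200 + I*√7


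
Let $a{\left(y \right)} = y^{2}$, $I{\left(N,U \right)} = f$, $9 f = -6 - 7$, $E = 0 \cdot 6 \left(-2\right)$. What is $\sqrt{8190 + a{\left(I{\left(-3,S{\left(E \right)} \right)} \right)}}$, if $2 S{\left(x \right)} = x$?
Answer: $\frac{\sqrt{663559}}{9} \approx 90.51$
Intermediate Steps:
$E = 0$ ($E = 0 \left(-2\right) = 0$)
$f = - \frac{13}{9}$ ($f = \frac{-6 - 7}{9} = \frac{1}{9} \left(-13\right) = - \frac{13}{9} \approx -1.4444$)
$S{\left(x \right)} = \frac{x}{2}$
$I{\left(N,U \right)} = - \frac{13}{9}$
$\sqrt{8190 + a{\left(I{\left(-3,S{\left(E \right)} \right)} \right)}} = \sqrt{8190 + \left(- \frac{13}{9}\right)^{2}} = \sqrt{8190 + \frac{169}{81}} = \sqrt{\frac{663559}{81}} = \frac{\sqrt{663559}}{9}$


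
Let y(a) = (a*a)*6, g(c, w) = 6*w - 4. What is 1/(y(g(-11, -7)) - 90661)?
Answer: -1/77965 ≈ -1.2826e-5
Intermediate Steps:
g(c, w) = -4 + 6*w
y(a) = 6*a² (y(a) = a²*6 = 6*a²)
1/(y(g(-11, -7)) - 90661) = 1/(6*(-4 + 6*(-7))² - 90661) = 1/(6*(-4 - 42)² - 90661) = 1/(6*(-46)² - 90661) = 1/(6*2116 - 90661) = 1/(12696 - 90661) = 1/(-77965) = -1/77965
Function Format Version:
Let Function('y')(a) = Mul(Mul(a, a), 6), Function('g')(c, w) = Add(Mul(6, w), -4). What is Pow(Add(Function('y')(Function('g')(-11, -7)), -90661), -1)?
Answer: Rational(-1, 77965) ≈ -1.2826e-5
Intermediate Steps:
Function('g')(c, w) = Add(-4, Mul(6, w))
Function('y')(a) = Mul(6, Pow(a, 2)) (Function('y')(a) = Mul(Pow(a, 2), 6) = Mul(6, Pow(a, 2)))
Pow(Add(Function('y')(Function('g')(-11, -7)), -90661), -1) = Pow(Add(Mul(6, Pow(Add(-4, Mul(6, -7)), 2)), -90661), -1) = Pow(Add(Mul(6, Pow(Add(-4, -42), 2)), -90661), -1) = Pow(Add(Mul(6, Pow(-46, 2)), -90661), -1) = Pow(Add(Mul(6, 2116), -90661), -1) = Pow(Add(12696, -90661), -1) = Pow(-77965, -1) = Rational(-1, 77965)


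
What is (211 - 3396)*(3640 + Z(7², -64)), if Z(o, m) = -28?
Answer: -11504220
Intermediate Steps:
(211 - 3396)*(3640 + Z(7², -64)) = (211 - 3396)*(3640 - 28) = -3185*3612 = -11504220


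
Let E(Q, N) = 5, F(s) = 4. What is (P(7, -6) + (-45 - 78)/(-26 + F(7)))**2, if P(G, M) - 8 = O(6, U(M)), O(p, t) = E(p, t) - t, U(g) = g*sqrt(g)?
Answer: 62737/484 + 2454*I*sqrt(6)/11 ≈ 129.62 + 546.46*I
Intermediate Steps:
U(g) = g**(3/2)
O(p, t) = 5 - t
P(G, M) = 13 - M**(3/2) (P(G, M) = 8 + (5 - M**(3/2)) = 13 - M**(3/2))
(P(7, -6) + (-45 - 78)/(-26 + F(7)))**2 = ((13 - (-6)**(3/2)) + (-45 - 78)/(-26 + 4))**2 = ((13 - (-6)*I*sqrt(6)) - 123/(-22))**2 = ((13 + 6*I*sqrt(6)) - 123*(-1/22))**2 = ((13 + 6*I*sqrt(6)) + 123/22)**2 = (409/22 + 6*I*sqrt(6))**2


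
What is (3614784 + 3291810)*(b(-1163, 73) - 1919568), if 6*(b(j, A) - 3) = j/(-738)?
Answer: -9784148871640043/738 ≈ -1.3258e+13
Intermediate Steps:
b(j, A) = 3 - j/4428 (b(j, A) = 3 + (j/(-738))/6 = 3 + (j*(-1/738))/6 = 3 + (-j/738)/6 = 3 - j/4428)
(3614784 + 3291810)*(b(-1163, 73) - 1919568) = (3614784 + 3291810)*((3 - 1/4428*(-1163)) - 1919568) = 6906594*((3 + 1163/4428) - 1919568) = 6906594*(14447/4428 - 1919568) = 6906594*(-8499832657/4428) = -9784148871640043/738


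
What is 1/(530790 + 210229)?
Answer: 1/741019 ≈ 1.3495e-6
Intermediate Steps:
1/(530790 + 210229) = 1/741019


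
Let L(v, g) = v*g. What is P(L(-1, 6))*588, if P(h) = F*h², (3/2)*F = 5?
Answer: 70560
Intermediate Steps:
F = 10/3 (F = (⅔)*5 = 10/3 ≈ 3.3333)
L(v, g) = g*v
P(h) = 10*h²/3
P(L(-1, 6))*588 = (10*(6*(-1))²/3)*588 = ((10/3)*(-6)²)*588 = ((10/3)*36)*588 = 120*588 = 70560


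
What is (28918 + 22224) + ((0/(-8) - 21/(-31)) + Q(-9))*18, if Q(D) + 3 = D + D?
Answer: 1574062/31 ≈ 50776.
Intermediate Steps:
Q(D) = -3 + 2*D (Q(D) = -3 + (D + D) = -3 + 2*D)
(28918 + 22224) + ((0/(-8) - 21/(-31)) + Q(-9))*18 = (28918 + 22224) + ((0/(-8) - 21/(-31)) + (-3 + 2*(-9)))*18 = 51142 + ((0*(-⅛) - 21*(-1/31)) + (-3 - 18))*18 = 51142 + ((0 + 21/31) - 21)*18 = 51142 + (21/31 - 21)*18 = 51142 - 630/31*18 = 51142 - 11340/31 = 1574062/31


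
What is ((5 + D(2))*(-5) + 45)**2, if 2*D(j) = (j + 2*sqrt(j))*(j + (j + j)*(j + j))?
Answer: 21100 + 12600*sqrt(2) ≈ 38919.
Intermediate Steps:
D(j) = (j + 2*sqrt(j))*(j + 4*j**2)/2 (D(j) = ((j + 2*sqrt(j))*(j + (j + j)*(j + j)))/2 = ((j + 2*sqrt(j))*(j + (2*j)*(2*j)))/2 = ((j + 2*sqrt(j))*(j + 4*j**2))/2 = (j + 2*sqrt(j))*(j + 4*j**2)/2)
((5 + D(2))*(-5) + 45)**2 = ((5 + (2**(3/2) + (1/2)*2**2 + 2*2**3 + 4*2**(5/2)))*(-5) + 45)**2 = ((5 + (2*sqrt(2) + (1/2)*4 + 2*8 + 4*(4*sqrt(2))))*(-5) + 45)**2 = ((5 + (2*sqrt(2) + 2 + 16 + 16*sqrt(2)))*(-5) + 45)**2 = ((5 + (18 + 18*sqrt(2)))*(-5) + 45)**2 = ((23 + 18*sqrt(2))*(-5) + 45)**2 = ((-115 - 90*sqrt(2)) + 45)**2 = (-70 - 90*sqrt(2))**2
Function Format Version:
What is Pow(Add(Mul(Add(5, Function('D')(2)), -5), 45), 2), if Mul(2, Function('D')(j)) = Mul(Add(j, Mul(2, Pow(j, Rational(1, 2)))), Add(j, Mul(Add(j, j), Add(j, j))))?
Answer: Add(21100, Mul(12600, Pow(2, Rational(1, 2)))) ≈ 38919.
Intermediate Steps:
Function('D')(j) = Mul(Rational(1, 2), Add(j, Mul(2, Pow(j, Rational(1, 2)))), Add(j, Mul(4, Pow(j, 2)))) (Function('D')(j) = Mul(Rational(1, 2), Mul(Add(j, Mul(2, Pow(j, Rational(1, 2)))), Add(j, Mul(Add(j, j), Add(j, j))))) = Mul(Rational(1, 2), Mul(Add(j, Mul(2, Pow(j, Rational(1, 2)))), Add(j, Mul(Mul(2, j), Mul(2, j))))) = Mul(Rational(1, 2), Mul(Add(j, Mul(2, Pow(j, Rational(1, 2)))), Add(j, Mul(4, Pow(j, 2))))) = Mul(Rational(1, 2), Add(j, Mul(2, Pow(j, Rational(1, 2)))), Add(j, Mul(4, Pow(j, 2)))))
Pow(Add(Mul(Add(5, Function('D')(2)), -5), 45), 2) = Pow(Add(Mul(Add(5, Add(Pow(2, Rational(3, 2)), Mul(Rational(1, 2), Pow(2, 2)), Mul(2, Pow(2, 3)), Mul(4, Pow(2, Rational(5, 2))))), -5), 45), 2) = Pow(Add(Mul(Add(5, Add(Mul(2, Pow(2, Rational(1, 2))), Mul(Rational(1, 2), 4), Mul(2, 8), Mul(4, Mul(4, Pow(2, Rational(1, 2)))))), -5), 45), 2) = Pow(Add(Mul(Add(5, Add(Mul(2, Pow(2, Rational(1, 2))), 2, 16, Mul(16, Pow(2, Rational(1, 2))))), -5), 45), 2) = Pow(Add(Mul(Add(5, Add(18, Mul(18, Pow(2, Rational(1, 2))))), -5), 45), 2) = Pow(Add(Mul(Add(23, Mul(18, Pow(2, Rational(1, 2)))), -5), 45), 2) = Pow(Add(Add(-115, Mul(-90, Pow(2, Rational(1, 2)))), 45), 2) = Pow(Add(-70, Mul(-90, Pow(2, Rational(1, 2)))), 2)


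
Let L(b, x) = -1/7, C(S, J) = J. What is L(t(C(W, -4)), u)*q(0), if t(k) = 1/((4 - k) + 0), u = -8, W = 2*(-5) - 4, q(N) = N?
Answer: 0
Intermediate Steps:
W = -14 (W = -10 - 4 = -14)
t(k) = 1/(4 - k)
L(b, x) = -1/7 (L(b, x) = -1*1/7 = -1/7)
L(t(C(W, -4)), u)*q(0) = -1/7*0 = 0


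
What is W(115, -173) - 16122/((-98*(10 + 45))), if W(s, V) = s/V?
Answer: 1084628/466235 ≈ 2.3264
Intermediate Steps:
W(115, -173) - 16122/((-98*(10 + 45))) = 115/(-173) - 16122/((-98*(10 + 45))) = 115*(-1/173) - 16122/((-98*55)) = -115/173 - 16122/(-5390) = -115/173 - 16122*(-1)/5390 = -115/173 - 1*(-8061/2695) = -115/173 + 8061/2695 = 1084628/466235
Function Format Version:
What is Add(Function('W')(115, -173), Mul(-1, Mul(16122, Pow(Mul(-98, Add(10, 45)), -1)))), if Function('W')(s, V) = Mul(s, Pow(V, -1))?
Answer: Rational(1084628, 466235) ≈ 2.3264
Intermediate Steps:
Add(Function('W')(115, -173), Mul(-1, Mul(16122, Pow(Mul(-98, Add(10, 45)), -1)))) = Add(Mul(115, Pow(-173, -1)), Mul(-1, Mul(16122, Pow(Mul(-98, Add(10, 45)), -1)))) = Add(Mul(115, Rational(-1, 173)), Mul(-1, Mul(16122, Pow(Mul(-98, 55), -1)))) = Add(Rational(-115, 173), Mul(-1, Mul(16122, Pow(-5390, -1)))) = Add(Rational(-115, 173), Mul(-1, Mul(16122, Rational(-1, 5390)))) = Add(Rational(-115, 173), Mul(-1, Rational(-8061, 2695))) = Add(Rational(-115, 173), Rational(8061, 2695)) = Rational(1084628, 466235)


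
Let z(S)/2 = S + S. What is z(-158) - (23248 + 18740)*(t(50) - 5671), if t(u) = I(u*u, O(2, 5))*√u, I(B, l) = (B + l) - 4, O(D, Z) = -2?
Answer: 238113316 - 523590360*√2 ≈ -5.0236e+8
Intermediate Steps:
z(S) = 4*S (z(S) = 2*(S + S) = 2*(2*S) = 4*S)
I(B, l) = -4 + B + l
t(u) = √u*(-6 + u²) (t(u) = (-4 + u*u - 2)*√u = (-4 + u² - 2)*√u = (-6 + u²)*√u = √u*(-6 + u²))
z(-158) - (23248 + 18740)*(t(50) - 5671) = 4*(-158) - (23248 + 18740)*(√50*(-6 + 50²) - 5671) = -632 - 41988*((5*√2)*(-6 + 2500) - 5671) = -632 - 41988*((5*√2)*2494 - 5671) = -632 - 41988*(12470*√2 - 5671) = -632 - 41988*(-5671 + 12470*√2) = -632 - (-238113948 + 523590360*√2) = -632 + (238113948 - 523590360*√2) = 238113316 - 523590360*√2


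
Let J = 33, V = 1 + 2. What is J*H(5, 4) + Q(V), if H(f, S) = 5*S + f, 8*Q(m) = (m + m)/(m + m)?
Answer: 6601/8 ≈ 825.13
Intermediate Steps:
V = 3
Q(m) = 1/8 (Q(m) = ((m + m)/(m + m))/8 = ((2*m)/((2*m)))/8 = ((2*m)*(1/(2*m)))/8 = (1/8)*1 = 1/8)
H(f, S) = f + 5*S
J*H(5, 4) + Q(V) = 33*(5 + 5*4) + 1/8 = 33*(5 + 20) + 1/8 = 33*25 + 1/8 = 825 + 1/8 = 6601/8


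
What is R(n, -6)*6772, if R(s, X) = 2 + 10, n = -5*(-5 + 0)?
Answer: 81264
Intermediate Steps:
n = 25 (n = -5*(-5) = 25)
R(s, X) = 12
R(n, -6)*6772 = 12*6772 = 81264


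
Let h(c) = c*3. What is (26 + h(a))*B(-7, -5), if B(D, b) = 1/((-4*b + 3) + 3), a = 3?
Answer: 35/26 ≈ 1.3462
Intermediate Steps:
h(c) = 3*c
B(D, b) = 1/(6 - 4*b) (B(D, b) = 1/((3 - 4*b) + 3) = 1/(6 - 4*b))
(26 + h(a))*B(-7, -5) = (26 + 3*3)*(-1/(-6 + 4*(-5))) = (26 + 9)*(-1/(-6 - 20)) = 35*(-1/(-26)) = 35*(-1*(-1/26)) = 35*(1/26) = 35/26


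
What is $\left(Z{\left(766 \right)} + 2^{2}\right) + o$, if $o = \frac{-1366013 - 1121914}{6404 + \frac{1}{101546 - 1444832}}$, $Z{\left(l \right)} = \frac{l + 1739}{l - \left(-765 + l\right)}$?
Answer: $- \frac{167250381199769}{438722580693} \approx -381.22$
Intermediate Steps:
$Z{\left(l \right)} = \frac{1739}{765} + \frac{l}{765}$ ($Z{\left(l \right)} = \frac{1739 + l}{765} = \left(1739 + l\right) \frac{1}{765} = \frac{1739}{765} + \frac{l}{765}$)
$o = - \frac{3341997508122}{8602403543}$ ($o = - \frac{2487927}{6404 + \frac{1}{-1343286}} = - \frac{2487927}{6404 - \frac{1}{1343286}} = - \frac{2487927}{\frac{8602403543}{1343286}} = \left(-2487927\right) \frac{1343286}{8602403543} = - \frac{3341997508122}{8602403543} \approx -388.5$)
$\left(Z{\left(766 \right)} + 2^{2}\right) + o = \left(\left(\frac{1739}{765} + \frac{1}{765} \cdot 766\right) + 2^{2}\right) - \frac{3341997508122}{8602403543} = \left(\left(\frac{1739}{765} + \frac{766}{765}\right) + 4\right) - \frac{3341997508122}{8602403543} = \left(\frac{167}{51} + 4\right) - \frac{3341997508122}{8602403543} = \frac{371}{51} - \frac{3341997508122}{8602403543} = - \frac{167250381199769}{438722580693}$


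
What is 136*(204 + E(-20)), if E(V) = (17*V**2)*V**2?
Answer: 369947744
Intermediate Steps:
E(V) = 17*V**4
136*(204 + E(-20)) = 136*(204 + 17*(-20)**4) = 136*(204 + 17*160000) = 136*(204 + 2720000) = 136*2720204 = 369947744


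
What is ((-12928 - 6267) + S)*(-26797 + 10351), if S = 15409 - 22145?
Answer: 426461226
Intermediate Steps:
S = -6736
((-12928 - 6267) + S)*(-26797 + 10351) = ((-12928 - 6267) - 6736)*(-26797 + 10351) = (-19195 - 6736)*(-16446) = -25931*(-16446) = 426461226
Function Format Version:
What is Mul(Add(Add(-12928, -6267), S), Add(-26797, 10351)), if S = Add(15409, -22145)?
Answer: 426461226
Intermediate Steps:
S = -6736
Mul(Add(Add(-12928, -6267), S), Add(-26797, 10351)) = Mul(Add(Add(-12928, -6267), -6736), Add(-26797, 10351)) = Mul(Add(-19195, -6736), -16446) = Mul(-25931, -16446) = 426461226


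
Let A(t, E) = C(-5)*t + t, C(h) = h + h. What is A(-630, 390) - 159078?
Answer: -153408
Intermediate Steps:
C(h) = 2*h
A(t, E) = -9*t (A(t, E) = (2*(-5))*t + t = -10*t + t = -9*t)
A(-630, 390) - 159078 = -9*(-630) - 159078 = 5670 - 159078 = -153408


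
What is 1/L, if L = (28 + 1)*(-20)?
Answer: -1/580 ≈ -0.0017241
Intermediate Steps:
L = -580 (L = 29*(-20) = -580)
1/L = 1/(-580) = -1/580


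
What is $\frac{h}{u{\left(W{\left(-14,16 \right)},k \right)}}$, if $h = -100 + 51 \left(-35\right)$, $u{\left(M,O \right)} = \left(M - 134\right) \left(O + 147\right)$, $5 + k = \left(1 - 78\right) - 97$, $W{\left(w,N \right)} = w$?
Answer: $- \frac{1885}{4736} \approx -0.39802$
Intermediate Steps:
$k = -179$ ($k = -5 + \left(\left(1 - 78\right) - 97\right) = -5 - 174 = -179$)
$u{\left(M,O \right)} = \left(-134 + M\right) \left(147 + O\right)$
$h = -1885$ ($h = -100 - 1785 = -1885$)
$\frac{h}{u{\left(W{\left(-14,16 \right)},k \right)}} = - \frac{1885}{-19698 - -23986 + 147 \left(-14\right) - -2506} = - \frac{1885}{-19698 + 23986 - 2058 + 2506} = - \frac{1885}{4736}$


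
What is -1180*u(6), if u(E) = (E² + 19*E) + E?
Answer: -184080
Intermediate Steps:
u(E) = E² + 20*E
-1180*u(6) = -7080*(20 + 6) = -7080*26 = -1180*156 = -184080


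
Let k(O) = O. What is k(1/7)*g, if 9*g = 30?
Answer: 10/21 ≈ 0.47619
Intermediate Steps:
g = 10/3 (g = (⅑)*30 = 10/3 ≈ 3.3333)
k(1/7)*g = (10/3)/7 = (⅐)*(10/3) = 10/21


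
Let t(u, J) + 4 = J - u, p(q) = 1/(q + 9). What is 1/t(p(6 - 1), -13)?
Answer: -14/239 ≈ -0.058577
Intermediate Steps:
p(q) = 1/(9 + q)
t(u, J) = -4 + J - u (t(u, J) = -4 + (J - u) = -4 + J - u)
1/t(p(6 - 1), -13) = 1/(-4 - 13 - 1/(9 + (6 - 1))) = 1/(-4 - 13 - 1/(9 + 5)) = 1/(-4 - 13 - 1/14) = 1/(-239/14) = -14/239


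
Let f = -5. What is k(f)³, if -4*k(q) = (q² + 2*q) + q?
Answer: -125/8 ≈ -15.625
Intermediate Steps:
k(q) = -3*q/4 - q²/4 (k(q) = -((q² + 2*q) + q)/4 = -(q² + 3*q)/4 = -3*q/4 - q²/4)
k(f)³ = (-¼*(-5)*(3 - 5))³ = (-¼*(-5)*(-2))³ = (-5/2)³ = -125/8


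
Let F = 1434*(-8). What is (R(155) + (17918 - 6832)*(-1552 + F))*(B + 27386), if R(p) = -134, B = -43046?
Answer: 2261056540680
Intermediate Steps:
F = -11472
(R(155) + (17918 - 6832)*(-1552 + F))*(B + 27386) = (-134 + (17918 - 6832)*(-1552 - 11472))*(-43046 + 27386) = (-134 + 11086*(-13024))*(-15660) = (-134 - 144384064)*(-15660) = -144384198*(-15660) = 2261056540680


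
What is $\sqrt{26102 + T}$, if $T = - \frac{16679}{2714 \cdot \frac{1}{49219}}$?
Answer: $\frac{i \sqrt{2035724917322}}{2714} \approx 525.71 i$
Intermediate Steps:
$T = - \frac{820923701}{2714}$ ($T = - \frac{16679}{2714 \cdot \frac{1}{49219}} = - \frac{16679}{\frac{2714}{49219}} = \left(-16679\right) \frac{49219}{2714} = - \frac{820923701}{2714} \approx -3.0248 \cdot 10^{5}$)
$\sqrt{26102 + T} = \sqrt{26102 - \frac{820923701}{2714}} = \sqrt{- \frac{750082873}{2714}} = \frac{i \sqrt{2035724917322}}{2714}$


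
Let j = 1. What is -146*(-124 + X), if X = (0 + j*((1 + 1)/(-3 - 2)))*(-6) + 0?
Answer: 88768/5 ≈ 17754.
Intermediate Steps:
X = 12/5 (X = (0 + 1*((1 + 1)/(-3 - 2)))*(-6) + 0 = (0 + 1*(2/(-5)))*(-6) + 0 = (0 + 1*(2*(-⅕)))*(-6) + 0 = (0 + 1*(-⅖))*(-6) + 0 = (0 - ⅖)*(-6) + 0 = -⅖*(-6) + 0 = 12/5 + 0 = 12/5 ≈ 2.4000)
-146*(-124 + X) = -146*(-124 + 12/5) = -146*(-608/5) = 88768/5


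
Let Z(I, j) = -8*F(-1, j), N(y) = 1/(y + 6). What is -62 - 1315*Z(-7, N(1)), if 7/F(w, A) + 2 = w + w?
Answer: -18472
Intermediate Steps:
F(w, A) = 7/(-2 + 2*w) (F(w, A) = 7/(-2 + (w + w)) = 7/(-2 + 2*w))
N(y) = 1/(6 + y)
Z(I, j) = 14 (Z(I, j) = -28/(-1 - 1) = -28/(-2) = -28*(-1)/2 = -8*(-7/4) = 14)
-62 - 1315*Z(-7, N(1)) = -62 - 1315*14 = -62 - 18410 = -18472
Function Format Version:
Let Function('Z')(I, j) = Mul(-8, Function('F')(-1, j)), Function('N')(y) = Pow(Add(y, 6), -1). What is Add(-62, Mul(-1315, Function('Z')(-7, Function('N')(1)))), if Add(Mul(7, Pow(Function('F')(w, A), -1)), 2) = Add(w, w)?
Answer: -18472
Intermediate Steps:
Function('F')(w, A) = Mul(7, Pow(Add(-2, Mul(2, w)), -1)) (Function('F')(w, A) = Mul(7, Pow(Add(-2, Add(w, w)), -1)) = Mul(7, Pow(Add(-2, Mul(2, w)), -1)))
Function('N')(y) = Pow(Add(6, y), -1)
Function('Z')(I, j) = 14 (Function('Z')(I, j) = Mul(-8, Mul(Rational(7, 2), Pow(Add(-1, -1), -1))) = Mul(-8, Mul(Rational(7, 2), Pow(-2, -1))) = Mul(-8, Mul(Rational(7, 2), Rational(-1, 2))) = Mul(-8, Rational(-7, 4)) = 14)
Add(-62, Mul(-1315, Function('Z')(-7, Function('N')(1)))) = Add(-62, Mul(-1315, 14)) = Add(-62, -18410) = -18472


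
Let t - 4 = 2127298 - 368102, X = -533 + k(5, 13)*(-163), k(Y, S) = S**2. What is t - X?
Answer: 1787280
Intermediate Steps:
X = -28080 (X = -533 + 13**2*(-163) = -533 + 169*(-163) = -533 - 27547 = -28080)
t = 1759200 (t = 4 + (2127298 - 368102) = 4 + 1759196 = 1759200)
t - X = 1759200 - 1*(-28080) = 1759200 + 28080 = 1787280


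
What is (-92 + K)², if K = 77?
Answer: 225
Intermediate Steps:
(-92 + K)² = (-92 + 77)² = (-15)² = 225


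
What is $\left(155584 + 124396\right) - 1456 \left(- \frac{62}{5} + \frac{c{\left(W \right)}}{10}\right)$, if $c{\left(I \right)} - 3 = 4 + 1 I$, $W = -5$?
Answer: $\frac{1488716}{5} \approx 2.9774 \cdot 10^{5}$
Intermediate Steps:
$c{\left(I \right)} = 7 + I$ ($c{\left(I \right)} = 3 + \left(4 + 1 I\right) = 3 + \left(4 + I\right) = 7 + I$)
$\left(155584 + 124396\right) - 1456 \left(- \frac{62}{5} + \frac{c{\left(W \right)}}{10}\right) = \left(155584 + 124396\right) - 1456 \left(- \frac{62}{5} + \frac{7 - 5}{10}\right) = 279980 - 1456 \left(\left(-62\right) \frac{1}{5} + 2 \cdot \frac{1}{10}\right) = 279980 - 1456 \left(- \frac{62}{5} + \frac{1}{5}\right) = 279980 - - \frac{88816}{5} = 279980 + \frac{88816}{5} = \frac{1488716}{5}$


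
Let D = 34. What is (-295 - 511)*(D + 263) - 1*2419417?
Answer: -2658799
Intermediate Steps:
(-295 - 511)*(D + 263) - 1*2419417 = (-295 - 511)*(34 + 263) - 1*2419417 = -806*297 - 2419417 = -239382 - 2419417 = -2658799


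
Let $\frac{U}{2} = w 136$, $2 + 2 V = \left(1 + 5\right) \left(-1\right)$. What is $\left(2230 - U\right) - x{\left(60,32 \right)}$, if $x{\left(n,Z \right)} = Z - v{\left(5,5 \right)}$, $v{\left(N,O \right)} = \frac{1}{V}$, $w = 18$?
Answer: $- \frac{10793}{4} \approx -2698.3$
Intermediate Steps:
$V = -4$ ($V = -1 + \frac{\left(1 + 5\right) \left(-1\right)}{2} = -1 + \frac{6 \left(-1\right)}{2} = -1 + \frac{1}{2} \left(-6\right) = -1 - 3 = -4$)
$v{\left(N,O \right)} = - \frac{1}{4}$ ($v{\left(N,O \right)} = \frac{1}{-4} = - \frac{1}{4}$)
$x{\left(n,Z \right)} = \frac{1}{4} + Z$ ($x{\left(n,Z \right)} = Z - - \frac{1}{4} = Z + \frac{1}{4} = \frac{1}{4} + Z$)
$U = 4896$ ($U = 2 \cdot 18 \cdot 136 = 2 \cdot 2448 = 4896$)
$\left(2230 - U\right) - x{\left(60,32 \right)} = \left(2230 - 4896\right) - \left(\frac{1}{4} + 32\right) = \left(2230 - 4896\right) - \frac{129}{4} = -2666 - \frac{129}{4} = - \frac{10793}{4}$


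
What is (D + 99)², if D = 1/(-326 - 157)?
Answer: 2286369856/233289 ≈ 9800.6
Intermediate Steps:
D = -1/483 (D = 1/(-483) = -1/483 ≈ -0.0020704)
(D + 99)² = (-1/483 + 99)² = (47816/483)² = 2286369856/233289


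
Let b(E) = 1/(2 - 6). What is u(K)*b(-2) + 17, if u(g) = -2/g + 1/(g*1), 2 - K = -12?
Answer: 953/56 ≈ 17.018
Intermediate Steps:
K = 14 (K = 2 - 1*(-12) = 2 + 12 = 14)
b(E) = -¼ (b(E) = 1/(-4) = -¼)
u(g) = -1/g (u(g) = -2/g + 1/g = -1/g)
u(K)*b(-2) + 17 = -1/14*(-¼) + 17 = 1/56 + 17 = 953/56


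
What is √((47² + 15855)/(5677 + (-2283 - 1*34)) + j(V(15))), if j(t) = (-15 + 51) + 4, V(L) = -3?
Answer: √2001090/210 ≈ 6.7362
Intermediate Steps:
j(t) = 40 (j(t) = 36 + 4 = 40)
√((47² + 15855)/(5677 + (-2283 - 1*34)) + j(V(15))) = √((47² + 15855)/(5677 + (-2283 - 1*34)) + 40) = √((2209 + 15855)/(5677 + (-2283 - 34)) + 40) = √(18064/(5677 - 2317) + 40) = √(18064/3360 + 40) = √(18064*(1/3360) + 40) = √(1129/210 + 40) = √(9529/210) = √2001090/210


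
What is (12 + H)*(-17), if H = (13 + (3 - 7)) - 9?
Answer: -204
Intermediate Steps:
H = 0 (H = (13 - 4) - 9 = 9 - 9 = 0)
(12 + H)*(-17) = (12 + 0)*(-17) = 12*(-17) = -204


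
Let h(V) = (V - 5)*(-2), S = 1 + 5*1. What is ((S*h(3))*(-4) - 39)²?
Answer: 18225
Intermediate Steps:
S = 6 (S = 1 + 5 = 6)
h(V) = 10 - 2*V (h(V) = (-5 + V)*(-2) = 10 - 2*V)
((S*h(3))*(-4) - 39)² = ((6*(10 - 2*3))*(-4) - 39)² = ((6*(10 - 6))*(-4) - 39)² = ((6*4)*(-4) - 39)² = (24*(-4) - 39)² = (-96 - 39)² = (-135)² = 18225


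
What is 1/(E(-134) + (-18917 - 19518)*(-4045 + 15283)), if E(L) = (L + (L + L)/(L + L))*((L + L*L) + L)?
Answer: -1/434285034 ≈ -2.3026e-9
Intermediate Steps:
E(L) = (1 + L)*(L² + 2*L) (E(L) = (L + (2*L)/((2*L)))*((L + L²) + L) = (L + (2*L)*(1/(2*L)))*(L² + 2*L) = (L + 1)*(L² + 2*L) = (1 + L)*(L² + 2*L))
1/(E(-134) + (-18917 - 19518)*(-4045 + 15283)) = 1/(-134*(2 + (-134)² + 3*(-134)) + (-18917 - 19518)*(-4045 + 15283)) = 1/(-134*(2 + 17956 - 402) - 38435*11238) = 1/(-134*17556 - 431932530) = 1/(-2352504 - 431932530) = 1/(-434285034) = -1/434285034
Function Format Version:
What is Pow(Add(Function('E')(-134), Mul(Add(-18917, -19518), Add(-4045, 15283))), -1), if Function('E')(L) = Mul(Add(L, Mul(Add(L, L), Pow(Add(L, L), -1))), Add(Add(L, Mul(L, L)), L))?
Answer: Rational(-1, 434285034) ≈ -2.3026e-9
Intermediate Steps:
Function('E')(L) = Mul(Add(1, L), Add(Pow(L, 2), Mul(2, L))) (Function('E')(L) = Mul(Add(L, Mul(Mul(2, L), Pow(Mul(2, L), -1))), Add(Add(L, Pow(L, 2)), L)) = Mul(Add(L, Mul(Mul(2, L), Mul(Rational(1, 2), Pow(L, -1)))), Add(Pow(L, 2), Mul(2, L))) = Mul(Add(L, 1), Add(Pow(L, 2), Mul(2, L))) = Mul(Add(1, L), Add(Pow(L, 2), Mul(2, L))))
Pow(Add(Function('E')(-134), Mul(Add(-18917, -19518), Add(-4045, 15283))), -1) = Pow(Add(Mul(-134, Add(2, Pow(-134, 2), Mul(3, -134))), Mul(Add(-18917, -19518), Add(-4045, 15283))), -1) = Pow(Add(Mul(-134, Add(2, 17956, -402)), Mul(-38435, 11238)), -1) = Pow(Add(Mul(-134, 17556), -431932530), -1) = Pow(Add(-2352504, -431932530), -1) = Pow(-434285034, -1) = Rational(-1, 434285034)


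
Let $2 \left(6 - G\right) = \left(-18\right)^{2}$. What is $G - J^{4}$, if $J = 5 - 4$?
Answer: $-157$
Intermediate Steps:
$G = -156$ ($G = 6 - \frac{\left(-18\right)^{2}}{2} = 6 - 162 = -156$)
$J = 1$ ($J = 5 - 4 = 1$)
$G - J^{4} = -156 - 1^{4} = -156 - 1 = -157$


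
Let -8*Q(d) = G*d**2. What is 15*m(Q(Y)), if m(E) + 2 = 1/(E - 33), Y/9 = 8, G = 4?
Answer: -5251/175 ≈ -30.006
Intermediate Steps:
Y = 72 (Y = 9*8 = 72)
Q(d) = -d**2/2
m(E) = -2 + 1/(-33 + E) (m(E) = -2 + 1/(E - 33) = -2 + 1/(-33 + E))
15*m(Q(Y)) = 15*((67 - (-1)*72**2)/(-33 - 1/2*72**2)) = 15*((67 - (-1)*5184)/(-33 - 1/2*5184)) = 15*((67 - 2*(-2592))/(-33 - 2592)) = 15*((67 + 5184)/(-2625)) = 15*(-1/2625*5251) = 15*(-5251/2625) = -5251/175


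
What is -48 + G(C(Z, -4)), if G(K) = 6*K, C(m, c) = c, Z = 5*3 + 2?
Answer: -72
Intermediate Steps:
Z = 17 (Z = 15 + 2 = 17)
-48 + G(C(Z, -4)) = -48 + 6*(-4) = -48 - 24 = -72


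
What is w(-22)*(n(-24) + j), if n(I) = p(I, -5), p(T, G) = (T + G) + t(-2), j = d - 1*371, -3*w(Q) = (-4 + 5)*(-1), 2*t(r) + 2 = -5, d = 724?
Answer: 641/6 ≈ 106.83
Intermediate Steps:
t(r) = -7/2 (t(r) = -1 + (½)*(-5) = -1 - 5/2 = -7/2)
w(Q) = ⅓ (w(Q) = -(-4 + 5)*(-1)/3 = -(-1)/3 = -⅓*(-1) = ⅓)
j = 353 (j = 724 - 1*371 = 724 - 371 = 353)
p(T, G) = -7/2 + G + T (p(T, G) = (T + G) - 7/2 = (G + T) - 7/2 = -7/2 + G + T)
n(I) = -17/2 + I (n(I) = -7/2 - 5 + I = -17/2 + I)
w(-22)*(n(-24) + j) = ((-17/2 - 24) + 353)/3 = (-65/2 + 353)/3 = (⅓)*(641/2) = 641/6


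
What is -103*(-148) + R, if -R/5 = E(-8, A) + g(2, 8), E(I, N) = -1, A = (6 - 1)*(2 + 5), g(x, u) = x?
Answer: 15239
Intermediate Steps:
A = 35 (A = 5*7 = 35)
R = -5 (R = -5*(-1 + 2) = -5*1 = -5)
-103*(-148) + R = -103*(-148) - 5 = 15244 - 5 = 15239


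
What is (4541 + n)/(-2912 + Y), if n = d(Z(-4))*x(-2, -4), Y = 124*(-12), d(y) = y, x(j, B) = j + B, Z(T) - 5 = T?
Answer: -907/880 ≈ -1.0307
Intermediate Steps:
Z(T) = 5 + T
x(j, B) = B + j
Y = -1488
n = -6 (n = (5 - 4)*(-4 - 2) = 1*(-6) = -6)
(4541 + n)/(-2912 + Y) = (4541 - 6)/(-2912 - 1488) = 4535/(-4400) = 4535*(-1/4400) = -907/880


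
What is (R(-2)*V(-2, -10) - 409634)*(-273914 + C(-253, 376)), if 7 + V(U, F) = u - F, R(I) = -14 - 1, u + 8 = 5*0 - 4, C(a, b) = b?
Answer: 112013537462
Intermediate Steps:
u = -12 (u = -8 + (5*0 - 4) = -8 + (0 - 4) = -8 - 4 = -12)
R(I) = -15
V(U, F) = -19 - F (V(U, F) = -7 + (-12 - F) = -19 - F)
(R(-2)*V(-2, -10) - 409634)*(-273914 + C(-253, 376)) = (-15*(-19 - 1*(-10)) - 409634)*(-273914 + 376) = (-15*(-19 + 10) - 409634)*(-273538) = (-15*(-9) - 409634)*(-273538) = (135 - 409634)*(-273538) = -409499*(-273538) = 112013537462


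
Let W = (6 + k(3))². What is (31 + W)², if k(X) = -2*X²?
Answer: 30625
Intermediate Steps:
W = 144 (W = (6 - 2*3²)² = (6 - 2*9)² = (6 - 18)² = (-12)² = 144)
(31 + W)² = (31 + 144)² = 175² = 30625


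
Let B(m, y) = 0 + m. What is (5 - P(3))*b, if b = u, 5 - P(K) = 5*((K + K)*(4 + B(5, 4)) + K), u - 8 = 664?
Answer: 191520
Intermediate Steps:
B(m, y) = m
u = 672 (u = 8 + 664 = 672)
P(K) = 5 - 95*K (P(K) = 5 - 5*((K + K)*(4 + 5) + K) = 5 - 5*((2*K)*9 + K) = 5 - 5*(18*K + K) = 5 - 5*19*K = 5 - 95*K)
b = 672
(5 - P(3))*b = (5 - (5 - 95*3))*672 = (5 - (5 - 285))*672 = (5 - 1*(-280))*672 = (5 + 280)*672 = 285*672 = 191520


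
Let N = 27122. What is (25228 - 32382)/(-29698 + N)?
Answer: 511/184 ≈ 2.7772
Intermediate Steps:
(25228 - 32382)/(-29698 + N) = (25228 - 32382)/(-29698 + 27122) = -7154/(-2576) = -7154*(-1/2576) = 511/184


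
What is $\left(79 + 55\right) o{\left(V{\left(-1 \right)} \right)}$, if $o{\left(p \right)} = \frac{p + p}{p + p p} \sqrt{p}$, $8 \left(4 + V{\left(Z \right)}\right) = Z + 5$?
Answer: $- \frac{268 i \sqrt{14}}{5} \approx - 200.55 i$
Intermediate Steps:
$V{\left(Z \right)} = - \frac{27}{8} + \frac{Z}{8}$ ($V{\left(Z \right)} = -4 + \frac{Z + 5}{8} = -4 + \frac{5 + Z}{8} = -4 + \left(\frac{5}{8} + \frac{Z}{8}\right) = - \frac{27}{8} + \frac{Z}{8}$)
$o{\left(p \right)} = \frac{2 p^{\frac{3}{2}}}{p + p^{2}}$ ($o{\left(p \right)} = \frac{2 p}{p + p^{2}} \sqrt{p} = \frac{2 p^{\frac{3}{2}}}{p + p^{2}}$)
$\left(79 + 55\right) o{\left(V{\left(-1 \right)} \right)} = \left(79 + 55\right) \frac{2 \sqrt{- \frac{27}{8} + \frac{1}{8} \left(-1\right)}}{1 + \left(- \frac{27}{8} + \frac{1}{8} \left(-1\right)\right)} = 134 \frac{2 \sqrt{- \frac{27}{8} - \frac{1}{8}}}{1 - \frac{7}{2}} = 134 \frac{2 \sqrt{- \frac{7}{2}}}{1 - \frac{7}{2}} = 134 \frac{2 \frac{i \sqrt{14}}{2}}{- \frac{5}{2}} = 134 \cdot 2 \frac{i \sqrt{14}}{2} \left(- \frac{2}{5}\right) = 134 \left(- \frac{2 i \sqrt{14}}{5}\right) = - \frac{268 i \sqrt{14}}{5}$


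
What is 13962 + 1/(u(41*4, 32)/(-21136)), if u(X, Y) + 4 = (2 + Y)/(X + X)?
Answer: 12388022/639 ≈ 19387.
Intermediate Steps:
u(X, Y) = -4 + (2 + Y)/(2*X) (u(X, Y) = -4 + (2 + Y)/(X + X) = -4 + (2 + Y)/((2*X)) = -4 + (2 + Y)*(1/(2*X)) = -4 + (2 + Y)/(2*X))
13962 + 1/(u(41*4, 32)/(-21136)) = 13962 + 1/(((2 + 32 - 328*4)/(2*((41*4))))/(-21136)) = 13962 + 1/(((½)*(2 + 32 - 8*164)/164)*(-1/21136)) = 13962 + 1/(((½)*(1/164)*(2 + 32 - 1312))*(-1/21136)) = 13962 + 1/(((½)*(1/164)*(-1278))*(-1/21136)) = 13962 + 1/(-639/164*(-1/21136)) = 13962 + 1/(639/3466304) = 13962 + 3466304/639 = 12388022/639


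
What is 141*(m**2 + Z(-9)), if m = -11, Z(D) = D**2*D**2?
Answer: 942162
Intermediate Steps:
Z(D) = D**4
141*(m**2 + Z(-9)) = 141*((-11)**2 + (-9)**4) = 141*(121 + 6561) = 141*6682 = 942162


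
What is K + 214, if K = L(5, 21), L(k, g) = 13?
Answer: 227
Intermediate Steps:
K = 13
K + 214 = 13 + 214 = 227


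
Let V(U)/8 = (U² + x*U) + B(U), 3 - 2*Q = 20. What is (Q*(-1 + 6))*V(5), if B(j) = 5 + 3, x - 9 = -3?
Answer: -21420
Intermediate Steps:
x = 6 (x = 9 - 3 = 6)
Q = -17/2 (Q = 3/2 - ½*20 = 3/2 - 10 = -17/2 ≈ -8.5000)
B(j) = 8
V(U) = 64 + 8*U² + 48*U (V(U) = 8*((U² + 6*U) + 8) = 8*(8 + U² + 6*U) = 64 + 8*U² + 48*U)
(Q*(-1 + 6))*V(5) = (-17*(-1 + 6)/2)*(64 + 8*5² + 48*5) = (-17/2*5)*(64 + 8*25 + 240) = -85*(64 + 200 + 240)/2 = -85/2*504 = -21420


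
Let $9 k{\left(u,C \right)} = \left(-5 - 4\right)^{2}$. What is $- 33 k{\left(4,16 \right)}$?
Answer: $-297$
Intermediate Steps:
$k{\left(u,C \right)} = 9$ ($k{\left(u,C \right)} = \frac{\left(-5 - 4\right)^{2}}{9} = \frac{\left(-9\right)^{2}}{9} = \frac{1}{9} \cdot 81 = 9$)
$- 33 k{\left(4,16 \right)} = \left(-33\right) 9 = -297$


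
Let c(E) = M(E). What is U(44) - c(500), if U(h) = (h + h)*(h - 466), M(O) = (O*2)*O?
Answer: -537136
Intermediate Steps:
M(O) = 2*O² (M(O) = (2*O)*O = 2*O²)
c(E) = 2*E²
U(h) = 2*h*(-466 + h) (U(h) = (2*h)*(-466 + h) = 2*h*(-466 + h))
U(44) - c(500) = 2*44*(-466 + 44) - 2*500² = 2*44*(-422) - 2*250000 = -37136 - 1*500000 = -37136 - 500000 = -537136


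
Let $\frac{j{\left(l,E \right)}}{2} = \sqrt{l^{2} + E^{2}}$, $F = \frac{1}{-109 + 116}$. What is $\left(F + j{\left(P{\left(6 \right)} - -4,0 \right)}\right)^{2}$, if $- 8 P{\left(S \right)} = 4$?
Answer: $\frac{2500}{49} \approx 51.02$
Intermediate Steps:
$F = \frac{1}{7} \approx 0.14286$
$P{\left(S \right)} = - \frac{1}{2}$ ($P{\left(S \right)} = \left(- \frac{1}{8}\right) 4 = - \frac{1}{2}$)
$j{\left(l,E \right)} = 2 \sqrt{E^{2} + l^{2}}$ ($j{\left(l,E \right)} = 2 \sqrt{l^{2} + E^{2}} = 2 \sqrt{E^{2} + l^{2}}$)
$\left(F + j{\left(P{\left(6 \right)} - -4,0 \right)}\right)^{2} = \left(\frac{1}{7} + 2 \sqrt{0^{2} + \left(- \frac{1}{2} - -4\right)^{2}}\right)^{2} = \left(\frac{1}{7} + 2 \sqrt{0 + \left(- \frac{1}{2} + 4\right)^{2}}\right)^{2} = \left(\frac{1}{7} + 2 \sqrt{0 + \left(\frac{7}{2}\right)^{2}}\right)^{2} = \left(\frac{1}{7} + 2 \sqrt{0 + \frac{49}{4}}\right)^{2} = \left(\frac{1}{7} + 2 \sqrt{\frac{49}{4}}\right)^{2} = \left(\frac{1}{7} + 2 \cdot \frac{7}{2}\right)^{2} = \left(\frac{1}{7} + 7\right)^{2} = \left(\frac{50}{7}\right)^{2} = \frac{2500}{49}$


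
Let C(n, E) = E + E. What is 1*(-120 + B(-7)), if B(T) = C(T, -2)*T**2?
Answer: -316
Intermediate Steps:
C(n, E) = 2*E
B(T) = -4*T**2 (B(T) = (2*(-2))*T**2 = -4*T**2)
1*(-120 + B(-7)) = 1*(-120 - 4*(-7)**2) = 1*(-120 - 4*49) = 1*(-120 - 196) = 1*(-316) = -316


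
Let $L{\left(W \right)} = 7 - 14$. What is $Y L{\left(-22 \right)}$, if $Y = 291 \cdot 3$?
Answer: $-6111$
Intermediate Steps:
$L{\left(W \right)} = -7$
$Y = 873$
$Y L{\left(-22 \right)} = 873 \left(-7\right) = -6111$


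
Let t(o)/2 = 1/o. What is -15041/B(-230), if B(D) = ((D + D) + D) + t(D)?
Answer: 1729715/79351 ≈ 21.798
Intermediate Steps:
t(o) = 2/o
B(D) = 2/D + 3*D (B(D) = ((D + D) + D) + 2/D = (2*D + D) + 2/D = 3*D + 2/D = 2/D + 3*D)
-15041/B(-230) = -15041/(2/(-230) + 3*(-230)) = -15041/(2*(-1/230) - 690) = -15041/(-1/115 - 690) = -15041/(-79351/115) = -15041*(-115/79351) = 1729715/79351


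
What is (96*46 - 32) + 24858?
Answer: 29242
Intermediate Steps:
(96*46 - 32) + 24858 = (4416 - 32) + 24858 = 4384 + 24858 = 29242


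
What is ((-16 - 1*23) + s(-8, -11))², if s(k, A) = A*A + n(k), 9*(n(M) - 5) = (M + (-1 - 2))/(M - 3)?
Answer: 614656/81 ≈ 7588.3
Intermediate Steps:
n(M) = 46/9 (n(M) = 5 + ((M + (-1 - 2))/(M - 3))/9 = 5 + ((M - 3)/(-3 + M))/9 = 5 + ((-3 + M)/(-3 + M))/9 = 5 + (⅑)*1 = 5 + ⅑ = 46/9)
s(k, A) = 46/9 + A² (s(k, A) = A*A + 46/9 = A² + 46/9 = 46/9 + A²)
((-16 - 1*23) + s(-8, -11))² = ((-16 - 1*23) + (46/9 + (-11)²))² = ((-16 - 23) + (46/9 + 121))² = (-39 + 1135/9)² = (784/9)² = 614656/81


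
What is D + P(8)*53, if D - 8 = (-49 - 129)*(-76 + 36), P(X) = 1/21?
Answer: 149741/21 ≈ 7130.5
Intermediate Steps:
P(X) = 1/21
D = 7128 (D = 8 + (-49 - 129)*(-76 + 36) = 8 - 178*(-40) = 8 + 7120 = 7128)
D + P(8)*53 = 7128 + (1/21)*53 = 7128 + 53/21 = 149741/21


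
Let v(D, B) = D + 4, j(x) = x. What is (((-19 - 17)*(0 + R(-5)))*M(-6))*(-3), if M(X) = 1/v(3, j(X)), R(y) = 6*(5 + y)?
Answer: 0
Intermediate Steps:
R(y) = 30 + 6*y
v(D, B) = 4 + D
M(X) = ⅐ (M(X) = 1/(4 + 3) = 1/7 = ⅐)
(((-19 - 17)*(0 + R(-5)))*M(-6))*(-3) = (((-19 - 17)*(0 + (30 + 6*(-5))))*(⅐))*(-3) = (-36*(0 + (30 - 30))*(⅐))*(-3) = (-36*(0 + 0)*(⅐))*(-3) = (-36*0*(⅐))*(-3) = (0*(⅐))*(-3) = 0*(-3) = 0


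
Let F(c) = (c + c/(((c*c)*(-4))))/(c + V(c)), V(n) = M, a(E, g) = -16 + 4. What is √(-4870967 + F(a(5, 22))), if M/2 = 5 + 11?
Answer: I*√2805677337/24 ≈ 2207.0*I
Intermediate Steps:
a(E, g) = -12
M = 32 (M = 2*(5 + 11) = 2*16 = 32)
V(n) = 32
F(c) = (c - 1/(4*c))/(32 + c) (F(c) = (c + c/(((c*c)*(-4))))/(c + 32) = (c + c/((c²*(-4))))/(32 + c) = (c + c/((-4*c²)))/(32 + c) = (c + c*(-1/(4*c²)))/(32 + c) = (c - 1/(4*c))/(32 + c))
√(-4870967 + F(a(5, 22))) = √(-4870967 + (-¼ + (-12)²)/((-12)*(32 - 12))) = √(-4870967 - 1/12*(-¼ + 144)/20) = √(-4870967 - 1/12*1/20*575/4) = √(-4870967 - 115/192) = √(-935225779/192) = I*√2805677337/24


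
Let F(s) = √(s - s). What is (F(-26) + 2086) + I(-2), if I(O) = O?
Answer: 2084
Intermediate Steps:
F(s) = 0 (F(s) = √0 = 0)
(F(-26) + 2086) + I(-2) = (0 + 2086) - 2 = 2086 - 2 = 2084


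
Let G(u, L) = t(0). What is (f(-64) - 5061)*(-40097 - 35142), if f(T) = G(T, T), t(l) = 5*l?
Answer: 380784579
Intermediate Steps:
G(u, L) = 0 (G(u, L) = 5*0 = 0)
f(T) = 0
(f(-64) - 5061)*(-40097 - 35142) = (0 - 5061)*(-40097 - 35142) = -5061*(-75239) = 380784579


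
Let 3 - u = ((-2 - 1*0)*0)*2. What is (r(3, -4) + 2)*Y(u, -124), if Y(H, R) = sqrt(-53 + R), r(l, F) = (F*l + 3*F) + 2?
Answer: -20*I*sqrt(177) ≈ -266.08*I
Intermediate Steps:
r(l, F) = 2 + 3*F + F*l (r(l, F) = (3*F + F*l) + 2 = 2 + 3*F + F*l)
u = 3 (u = 3 - (-2 - 1*0)*0*2 = 3 - (-2 + 0)*0*2 = 3 - (-2*0)*2 = 3 - 0*2 = 3 - 1*0 = 3 + 0 = 3)
(r(3, -4) + 2)*Y(u, -124) = ((2 + 3*(-4) - 4*3) + 2)*sqrt(-53 - 124) = ((2 - 12 - 12) + 2)*sqrt(-177) = (-22 + 2)*(I*sqrt(177)) = -20*I*sqrt(177)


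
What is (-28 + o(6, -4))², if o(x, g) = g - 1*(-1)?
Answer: 961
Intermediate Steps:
o(x, g) = 1 + g (o(x, g) = g + 1 = 1 + g)
(-28 + o(6, -4))² = (-28 + (1 - 4))² = (-28 - 3)² = (-31)² = 961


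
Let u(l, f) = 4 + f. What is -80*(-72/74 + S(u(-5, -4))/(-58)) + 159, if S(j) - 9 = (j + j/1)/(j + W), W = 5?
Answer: 267447/1073 ≈ 249.25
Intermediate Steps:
S(j) = 9 + 2*j/(5 + j) (S(j) = 9 + (j + j/1)/(j + 5) = 9 + (j + j*1)/(5 + j) = 9 + (j + j)/(5 + j) = 9 + (2*j)/(5 + j) = 9 + 2*j/(5 + j))
-80*(-72/74 + S(u(-5, -4))/(-58)) + 159 = -80*(-72/74 + ((45 + 11*(4 - 4))/(5 + (4 - 4)))/(-58)) + 159 = -80*(-72*1/74 + ((45 + 11*0)/(5 + 0))*(-1/58)) + 159 = -80*(-36/37 + ((45 + 0)/5)*(-1/58)) + 159 = -80*(-36/37 + ((⅕)*45)*(-1/58)) + 159 = -80*(-36/37 + 9*(-1/58)) + 159 = -80*(-36/37 - 9/58) + 159 = -80*(-2421/2146) + 159 = 96840/1073 + 159 = 267447/1073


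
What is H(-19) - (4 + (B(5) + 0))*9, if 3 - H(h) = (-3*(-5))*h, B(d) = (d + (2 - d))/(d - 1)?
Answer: 495/2 ≈ 247.50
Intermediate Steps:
B(d) = 2/(-1 + d)
H(h) = 3 - 15*h (H(h) = 3 - (-3*(-5))*h = 3 - 15*h)
H(-19) - (4 + (B(5) + 0))*9 = (3 - 15*(-19)) - (4 + (2/(-1 + 5) + 0))*9 = (3 + 285) - (4 + (2/4 + 0))*9 = 288 - (4 + (2*(¼) + 0))*9 = 288 - (4 + (½ + 0))*9 = 288 - (4 + ½)*9 = 288 - 9*9/2 = 288 - 1*81/2 = 288 - 81/2 = 495/2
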